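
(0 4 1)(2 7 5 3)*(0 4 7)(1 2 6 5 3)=(0 7 3 6 5 1 4 2)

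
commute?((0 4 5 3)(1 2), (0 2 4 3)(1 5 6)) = no:(0 4 5 3)(1 2)*(0 2 4 3)(1 5 6) = (0 3 2 5)(1 4 6), (0 2 4 3)(1 5 6)*(0 4 5 3)(1 2) = (0 1 3 4)(2 5 6)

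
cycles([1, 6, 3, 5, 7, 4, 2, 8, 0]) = (0 1 6 2 3 5 4 7 8)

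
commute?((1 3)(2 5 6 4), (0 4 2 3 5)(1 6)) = no:(1 3)(2 5 6 4) * (0 4 2 3 5)(1 6) = (0 4 3 6 2)(1 5), (0 4 2 3 5)(1 6) * (1 3)(2 5 6 4) = (0 2 1 4 5)(3 6)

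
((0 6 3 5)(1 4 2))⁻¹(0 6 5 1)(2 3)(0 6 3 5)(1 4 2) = (0 4 6 3)(1 5)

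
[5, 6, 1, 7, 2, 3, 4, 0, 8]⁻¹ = [7, 2, 4, 5, 6, 0, 1, 3, 8]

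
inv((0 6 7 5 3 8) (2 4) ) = (0 8 3 5 7 6) (2 4) 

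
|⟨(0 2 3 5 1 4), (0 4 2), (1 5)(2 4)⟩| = 720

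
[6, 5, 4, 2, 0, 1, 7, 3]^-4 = [7, 1, 0, 4, 6, 5, 3, 2]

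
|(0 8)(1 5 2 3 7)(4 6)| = 10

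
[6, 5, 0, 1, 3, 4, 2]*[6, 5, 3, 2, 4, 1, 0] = [0, 1, 6, 5, 2, 4, 3]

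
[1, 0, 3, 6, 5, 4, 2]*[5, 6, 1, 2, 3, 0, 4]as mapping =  [0→6, 1→5, 2→2, 3→4, 4→0, 5→3, 6→1]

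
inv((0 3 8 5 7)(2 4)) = (0 7 5 8 3)(2 4)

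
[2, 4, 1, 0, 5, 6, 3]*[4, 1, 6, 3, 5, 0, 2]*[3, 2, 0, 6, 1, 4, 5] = [5, 4, 2, 1, 3, 0, 6]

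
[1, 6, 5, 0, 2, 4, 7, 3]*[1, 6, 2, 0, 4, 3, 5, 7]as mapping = [0→6, 1→5, 2→3, 3→1, 4→2, 5→4, 6→7, 7→0]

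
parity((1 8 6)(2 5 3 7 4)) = even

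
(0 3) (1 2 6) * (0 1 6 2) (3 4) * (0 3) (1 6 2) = (0 4) (1 3 6 2) 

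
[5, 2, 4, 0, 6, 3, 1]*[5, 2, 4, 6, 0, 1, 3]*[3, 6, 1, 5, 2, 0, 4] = [6, 2, 3, 0, 5, 4, 1]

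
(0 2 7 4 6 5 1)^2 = (0 7 6 1 2 4 5)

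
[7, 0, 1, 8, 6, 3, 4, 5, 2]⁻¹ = [1, 2, 8, 5, 6, 7, 4, 0, 3]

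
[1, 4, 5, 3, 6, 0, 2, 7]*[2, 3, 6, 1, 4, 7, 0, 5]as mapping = [0→3, 1→4, 2→7, 3→1, 4→0, 5→2, 6→6, 7→5]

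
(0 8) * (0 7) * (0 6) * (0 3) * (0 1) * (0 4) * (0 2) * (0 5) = (0 8 7 6 3 1 4 2 5)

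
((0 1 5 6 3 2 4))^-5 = (0 5 3 4 1 6 2)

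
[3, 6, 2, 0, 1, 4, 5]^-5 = [3, 4, 2, 0, 5, 6, 1]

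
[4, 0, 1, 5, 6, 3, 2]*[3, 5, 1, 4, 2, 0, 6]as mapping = [0→2, 1→3, 2→5, 3→0, 4→6, 5→4, 6→1]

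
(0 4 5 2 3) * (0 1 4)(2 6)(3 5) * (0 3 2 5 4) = (0 3 1)(2 4)(5 6)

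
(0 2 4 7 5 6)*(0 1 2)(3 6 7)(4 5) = (1 2 5 7 4 3 6)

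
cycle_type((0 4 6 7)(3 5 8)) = 3.4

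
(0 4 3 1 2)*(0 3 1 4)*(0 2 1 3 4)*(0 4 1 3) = (0 2 1 3 4)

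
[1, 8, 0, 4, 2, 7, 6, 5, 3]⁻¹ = [2, 0, 4, 8, 3, 7, 6, 5, 1]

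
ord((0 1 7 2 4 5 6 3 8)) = 9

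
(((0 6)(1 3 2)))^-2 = (1 3 2)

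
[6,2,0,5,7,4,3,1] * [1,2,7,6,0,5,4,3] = [4,7,1,5,3,0,6,2]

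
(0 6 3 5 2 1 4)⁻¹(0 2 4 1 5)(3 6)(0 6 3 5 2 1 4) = (0 4 2 6 1)(3 5)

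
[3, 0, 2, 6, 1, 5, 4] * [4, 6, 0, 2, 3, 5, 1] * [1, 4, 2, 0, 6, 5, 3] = [2, 6, 1, 4, 3, 5, 0]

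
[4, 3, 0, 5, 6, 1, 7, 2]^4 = [2, 3, 7, 5, 0, 1, 4, 6]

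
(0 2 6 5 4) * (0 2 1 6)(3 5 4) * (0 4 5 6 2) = (0 1 2 4)(3 6 5)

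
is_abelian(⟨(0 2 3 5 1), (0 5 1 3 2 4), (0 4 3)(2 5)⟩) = no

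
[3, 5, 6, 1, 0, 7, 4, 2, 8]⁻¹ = [4, 3, 7, 0, 6, 1, 2, 5, 8]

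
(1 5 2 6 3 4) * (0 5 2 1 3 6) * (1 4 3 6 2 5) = (0 1 5 4 6 2)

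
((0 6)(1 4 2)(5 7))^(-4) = (1 2 4)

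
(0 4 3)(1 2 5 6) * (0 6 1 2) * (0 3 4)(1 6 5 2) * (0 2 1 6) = (0 2 1 3 5)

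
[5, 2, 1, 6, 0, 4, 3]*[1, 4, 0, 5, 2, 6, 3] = [6, 0, 4, 3, 1, 2, 5]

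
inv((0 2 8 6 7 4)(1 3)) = (0 4 7 6 8 2)(1 3)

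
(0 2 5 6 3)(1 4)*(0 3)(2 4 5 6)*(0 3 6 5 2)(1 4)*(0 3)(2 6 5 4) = (0 1 6)(2 4)(3 5)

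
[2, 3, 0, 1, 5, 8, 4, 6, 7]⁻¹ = [2, 3, 0, 1, 6, 4, 7, 8, 5]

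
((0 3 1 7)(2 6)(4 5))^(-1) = (0 7 1 3)(2 6)(4 5)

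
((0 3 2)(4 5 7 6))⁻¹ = (0 2 3)(4 6 7 5)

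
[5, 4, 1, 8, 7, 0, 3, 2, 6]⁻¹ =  [5, 2, 7, 6, 1, 0, 8, 4, 3]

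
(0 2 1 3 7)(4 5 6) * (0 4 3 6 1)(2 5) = (0 5 1 6 3 7 4 2)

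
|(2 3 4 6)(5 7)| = 4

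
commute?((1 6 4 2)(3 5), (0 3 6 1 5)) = no:(1 6 4 2)(3 5) * (0 3 6 1 5) = (0 3)(2 5 6 4), (0 3 6 1 5) * (1 6 4 2)(3 5) = (0 5)(1 3 4 2)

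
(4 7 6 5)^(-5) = (4 5 6 7)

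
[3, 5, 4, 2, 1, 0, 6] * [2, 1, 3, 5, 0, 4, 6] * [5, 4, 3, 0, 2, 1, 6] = [1, 2, 5, 0, 4, 3, 6]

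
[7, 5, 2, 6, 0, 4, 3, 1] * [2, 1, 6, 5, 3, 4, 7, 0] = [0, 4, 6, 7, 2, 3, 5, 1]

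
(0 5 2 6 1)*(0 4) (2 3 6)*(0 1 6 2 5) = (1 4) (2 5 3) 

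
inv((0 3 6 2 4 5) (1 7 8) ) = (0 5 4 2 6 3) (1 8 7) 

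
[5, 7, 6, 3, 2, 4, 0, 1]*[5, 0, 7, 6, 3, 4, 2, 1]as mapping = [0→4, 1→1, 2→2, 3→6, 4→7, 5→3, 6→5, 7→0]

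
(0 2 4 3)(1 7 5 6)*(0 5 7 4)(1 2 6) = (0 6 2)(1 4 3 5)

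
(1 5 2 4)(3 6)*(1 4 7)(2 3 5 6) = (1 6 5 3 2 7)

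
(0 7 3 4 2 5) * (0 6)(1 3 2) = (0 7 2 5 6)(1 3 4)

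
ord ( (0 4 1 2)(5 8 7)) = 12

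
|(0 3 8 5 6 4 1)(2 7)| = 14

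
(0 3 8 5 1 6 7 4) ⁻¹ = (0 4 7 6 1 5 8 3) 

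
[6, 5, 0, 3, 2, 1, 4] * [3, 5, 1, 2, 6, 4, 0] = [0, 4, 3, 2, 1, 5, 6]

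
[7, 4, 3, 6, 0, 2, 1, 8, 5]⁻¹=[4, 6, 5, 2, 1, 8, 3, 0, 7]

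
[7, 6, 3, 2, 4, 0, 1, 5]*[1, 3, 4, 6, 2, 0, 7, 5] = [5, 7, 6, 4, 2, 1, 3, 0]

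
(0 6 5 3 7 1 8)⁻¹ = (0 8 1 7 3 5 6)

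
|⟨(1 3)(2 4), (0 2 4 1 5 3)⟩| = 720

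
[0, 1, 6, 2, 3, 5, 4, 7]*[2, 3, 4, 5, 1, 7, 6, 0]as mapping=[0→2, 1→3, 2→6, 3→4, 4→5, 5→7, 6→1, 7→0]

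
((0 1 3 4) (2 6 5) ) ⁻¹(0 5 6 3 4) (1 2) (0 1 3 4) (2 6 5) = (0 1 2 5 4) (3 6) 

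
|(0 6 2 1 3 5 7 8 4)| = 9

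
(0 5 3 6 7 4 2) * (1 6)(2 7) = (0 5 3 1 6 2)(4 7)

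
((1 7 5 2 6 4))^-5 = (1 7 5 2 6 4)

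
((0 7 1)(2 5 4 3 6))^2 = (0 1 7)(2 4 6 5 3)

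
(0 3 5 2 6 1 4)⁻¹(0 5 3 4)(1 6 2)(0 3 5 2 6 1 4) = (0 3 2 5)(1 6 4)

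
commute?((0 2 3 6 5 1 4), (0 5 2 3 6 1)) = no:(0 2 3 6 5 1 4)*(0 5 2 3 6 1) = (0 3 1 4 5)(2 6), (0 5 2 3 6 1)*(0 2 3 6 5 1 4) = (0 1 2 6 4)(3 5)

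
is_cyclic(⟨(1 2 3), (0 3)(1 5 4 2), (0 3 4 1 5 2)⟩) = no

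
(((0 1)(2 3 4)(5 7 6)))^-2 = (2 3 4)(5 7 6)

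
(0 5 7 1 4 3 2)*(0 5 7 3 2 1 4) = (0 7 4 2 5 3 1) 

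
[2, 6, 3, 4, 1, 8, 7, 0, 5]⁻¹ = [7, 4, 0, 2, 3, 8, 1, 6, 5]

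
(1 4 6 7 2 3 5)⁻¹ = (1 5 3 2 7 6 4)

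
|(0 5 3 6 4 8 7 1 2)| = 9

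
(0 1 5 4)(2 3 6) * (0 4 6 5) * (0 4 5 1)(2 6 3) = (1 4 5 3)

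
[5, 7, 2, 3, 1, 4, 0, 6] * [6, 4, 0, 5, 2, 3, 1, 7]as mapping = [0→3, 1→7, 2→0, 3→5, 4→4, 5→2, 6→6, 7→1]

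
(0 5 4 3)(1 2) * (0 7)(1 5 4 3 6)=(0 4 6 1 2 5 3 7)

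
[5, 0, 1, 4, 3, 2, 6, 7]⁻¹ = [1, 2, 5, 4, 3, 0, 6, 7]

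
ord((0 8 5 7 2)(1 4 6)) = 15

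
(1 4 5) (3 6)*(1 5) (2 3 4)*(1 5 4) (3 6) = (1 2 6) (4 5) 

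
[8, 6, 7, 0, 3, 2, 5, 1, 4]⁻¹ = [3, 7, 5, 4, 8, 6, 1, 2, 0]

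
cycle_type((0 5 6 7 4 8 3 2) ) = 8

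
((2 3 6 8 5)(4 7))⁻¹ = (2 5 8 6 3)(4 7)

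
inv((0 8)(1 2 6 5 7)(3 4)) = (0 8)(1 7 5 6 2)(3 4)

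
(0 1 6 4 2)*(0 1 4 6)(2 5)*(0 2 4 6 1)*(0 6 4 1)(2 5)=(0 4 2 6)(1 5)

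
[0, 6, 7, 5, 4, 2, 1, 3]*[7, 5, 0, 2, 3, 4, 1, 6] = [7, 1, 6, 4, 3, 0, 5, 2]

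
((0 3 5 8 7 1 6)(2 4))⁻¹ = (0 6 1 7 8 5 3)(2 4)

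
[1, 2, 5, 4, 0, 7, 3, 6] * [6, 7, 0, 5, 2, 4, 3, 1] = [7, 0, 4, 2, 6, 1, 5, 3]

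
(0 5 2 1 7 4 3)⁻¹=(0 3 4 7 1 2 5)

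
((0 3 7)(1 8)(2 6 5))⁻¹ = (0 7 3)(1 8)(2 5 6)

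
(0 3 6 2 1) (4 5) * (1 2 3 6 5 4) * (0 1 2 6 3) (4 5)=(0 3 4 5 2 6) 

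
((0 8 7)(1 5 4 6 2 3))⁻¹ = (0 7 8)(1 3 2 6 4 5)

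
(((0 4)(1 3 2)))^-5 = (0 4)(1 3 2)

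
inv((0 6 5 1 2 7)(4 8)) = (0 7 2 1 5 6)(4 8)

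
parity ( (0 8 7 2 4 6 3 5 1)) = even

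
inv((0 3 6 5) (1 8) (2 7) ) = (0 5 6 3) (1 8) (2 7) 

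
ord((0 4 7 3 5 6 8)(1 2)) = 14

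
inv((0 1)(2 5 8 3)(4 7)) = (0 1)(2 3 8 5)(4 7)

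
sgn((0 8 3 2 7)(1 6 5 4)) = -1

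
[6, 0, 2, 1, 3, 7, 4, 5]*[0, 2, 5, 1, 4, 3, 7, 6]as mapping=[0→7, 1→0, 2→5, 3→2, 4→1, 5→6, 6→4, 7→3]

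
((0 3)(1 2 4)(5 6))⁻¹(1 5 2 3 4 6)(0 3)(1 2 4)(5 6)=(0 1 5 2 6 4)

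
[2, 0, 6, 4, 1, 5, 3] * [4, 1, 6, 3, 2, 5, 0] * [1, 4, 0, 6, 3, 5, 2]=[2, 3, 1, 0, 4, 5, 6]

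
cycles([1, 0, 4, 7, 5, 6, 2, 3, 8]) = (0 1)(2 4 5 6)(3 7)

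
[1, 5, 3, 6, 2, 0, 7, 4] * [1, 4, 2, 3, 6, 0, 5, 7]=[4, 0, 3, 5, 2, 1, 7, 6]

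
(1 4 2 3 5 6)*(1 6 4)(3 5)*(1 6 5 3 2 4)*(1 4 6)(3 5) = (2 5 4 6 3)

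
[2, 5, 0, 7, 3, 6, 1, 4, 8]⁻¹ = [2, 6, 0, 4, 7, 1, 5, 3, 8]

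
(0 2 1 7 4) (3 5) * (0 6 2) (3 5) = (1 7 4 6 2) 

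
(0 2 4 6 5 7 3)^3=(0 6 3 4 7 2 5)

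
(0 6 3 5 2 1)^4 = (0 2 3)(1 5 6)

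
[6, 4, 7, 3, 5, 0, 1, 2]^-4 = [6, 4, 2, 3, 5, 0, 1, 7]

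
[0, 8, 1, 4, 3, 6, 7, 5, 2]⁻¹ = [0, 2, 8, 4, 3, 7, 5, 6, 1]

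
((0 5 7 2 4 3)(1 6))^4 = (0 4 7)(2 5 3)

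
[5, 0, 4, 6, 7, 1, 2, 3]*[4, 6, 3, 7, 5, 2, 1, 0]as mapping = [0→2, 1→4, 2→5, 3→1, 4→0, 5→6, 6→3, 7→7]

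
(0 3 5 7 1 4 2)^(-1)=(0 2 4 1 7 5 3)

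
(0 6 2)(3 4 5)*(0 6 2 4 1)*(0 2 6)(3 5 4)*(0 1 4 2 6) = (1 6 3 4 2)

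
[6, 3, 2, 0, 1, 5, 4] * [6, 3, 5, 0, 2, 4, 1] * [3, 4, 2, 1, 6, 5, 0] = [4, 3, 5, 0, 1, 6, 2] 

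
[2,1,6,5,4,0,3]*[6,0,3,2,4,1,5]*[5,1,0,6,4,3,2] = [6,5,3,1,4,2,0]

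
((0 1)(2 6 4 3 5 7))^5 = (0 1)(2 7 5 3 4 6)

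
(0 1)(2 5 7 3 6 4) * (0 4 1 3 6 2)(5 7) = (0 3 2 7 6 1 4)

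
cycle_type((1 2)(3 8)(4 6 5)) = 2^2.3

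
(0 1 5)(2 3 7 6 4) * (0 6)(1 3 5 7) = (0 3 1 7)(2 5 6 4)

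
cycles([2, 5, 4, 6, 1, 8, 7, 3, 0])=(0 2 4 1 5 8) (3 6 7) 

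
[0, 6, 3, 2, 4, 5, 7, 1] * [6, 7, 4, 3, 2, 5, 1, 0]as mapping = [0→6, 1→1, 2→3, 3→4, 4→2, 5→5, 6→0, 7→7]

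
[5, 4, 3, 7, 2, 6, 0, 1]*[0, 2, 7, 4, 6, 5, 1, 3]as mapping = [0→5, 1→6, 2→4, 3→3, 4→7, 5→1, 6→0, 7→2]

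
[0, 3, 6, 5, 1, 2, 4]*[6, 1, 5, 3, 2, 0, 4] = [6, 3, 4, 0, 1, 5, 2]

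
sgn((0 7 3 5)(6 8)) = 1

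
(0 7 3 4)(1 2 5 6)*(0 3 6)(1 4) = (0 7 6 4 3 1 2 5)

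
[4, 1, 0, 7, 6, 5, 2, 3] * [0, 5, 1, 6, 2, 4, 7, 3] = [2, 5, 0, 3, 7, 4, 1, 6]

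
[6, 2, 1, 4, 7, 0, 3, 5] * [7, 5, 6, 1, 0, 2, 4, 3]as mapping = [0→4, 1→6, 2→5, 3→0, 4→3, 5→7, 6→1, 7→2]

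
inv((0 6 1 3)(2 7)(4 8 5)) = (0 3 1 6)(2 7)(4 5 8)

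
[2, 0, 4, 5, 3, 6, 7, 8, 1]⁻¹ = [1, 8, 0, 4, 2, 3, 5, 6, 7]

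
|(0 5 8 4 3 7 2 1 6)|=9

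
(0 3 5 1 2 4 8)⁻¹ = (0 8 4 2 1 5 3)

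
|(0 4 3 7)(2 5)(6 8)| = 4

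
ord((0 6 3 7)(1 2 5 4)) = 4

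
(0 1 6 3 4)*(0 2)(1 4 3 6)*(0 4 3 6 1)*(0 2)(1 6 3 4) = (0 4)(1 2)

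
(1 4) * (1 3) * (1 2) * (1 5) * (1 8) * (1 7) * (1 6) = (1 4 3 2 5 8 7 6)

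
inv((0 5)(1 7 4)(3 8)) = (0 5)(1 4 7)(3 8)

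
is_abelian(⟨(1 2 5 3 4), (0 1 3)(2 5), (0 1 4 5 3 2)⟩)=no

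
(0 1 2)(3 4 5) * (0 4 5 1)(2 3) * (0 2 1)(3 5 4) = (0 2 3 4)(1 5)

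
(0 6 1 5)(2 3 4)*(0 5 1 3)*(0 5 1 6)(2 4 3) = (1 6 2 5)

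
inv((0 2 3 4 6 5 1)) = (0 1 5 6 4 3 2)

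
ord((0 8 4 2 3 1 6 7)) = 8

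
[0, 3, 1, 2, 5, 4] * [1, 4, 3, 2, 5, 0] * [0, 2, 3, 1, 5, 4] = [2, 3, 5, 1, 0, 4]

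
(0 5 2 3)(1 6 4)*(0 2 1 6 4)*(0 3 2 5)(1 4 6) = (1 6 3 5 4)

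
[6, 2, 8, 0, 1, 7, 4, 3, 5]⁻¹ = [3, 4, 1, 7, 6, 8, 0, 5, 2]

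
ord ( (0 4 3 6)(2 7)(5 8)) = 4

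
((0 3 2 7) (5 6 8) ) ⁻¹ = (0 7 2 3) (5 8 6) 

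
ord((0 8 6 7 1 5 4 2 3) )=9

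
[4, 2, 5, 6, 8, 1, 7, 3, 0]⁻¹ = [8, 5, 1, 7, 0, 2, 3, 6, 4]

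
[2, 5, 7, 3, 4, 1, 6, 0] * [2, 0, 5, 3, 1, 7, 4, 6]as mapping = [0→5, 1→7, 2→6, 3→3, 4→1, 5→0, 6→4, 7→2]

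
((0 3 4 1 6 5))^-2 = (0 6 4)(1 3 5)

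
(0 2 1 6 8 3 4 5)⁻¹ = (0 5 4 3 8 6 1 2)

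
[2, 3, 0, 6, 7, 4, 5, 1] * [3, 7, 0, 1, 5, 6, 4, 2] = [0, 1, 3, 4, 2, 5, 6, 7]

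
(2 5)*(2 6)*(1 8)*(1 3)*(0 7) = (0 7)(1 8 3)(2 5 6)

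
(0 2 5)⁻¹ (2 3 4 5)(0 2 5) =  (0 5 3 4)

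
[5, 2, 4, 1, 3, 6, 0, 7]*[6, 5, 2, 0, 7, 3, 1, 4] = [3, 2, 7, 5, 0, 1, 6, 4]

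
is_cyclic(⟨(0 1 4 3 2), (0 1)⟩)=no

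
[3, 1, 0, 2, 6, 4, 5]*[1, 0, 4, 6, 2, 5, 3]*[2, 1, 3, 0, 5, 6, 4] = [4, 2, 1, 5, 0, 3, 6]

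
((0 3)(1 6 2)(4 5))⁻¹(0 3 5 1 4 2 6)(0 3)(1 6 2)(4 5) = (0 4 6 5 1 2 3)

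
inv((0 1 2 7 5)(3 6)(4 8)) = (0 5 7 2 1)(3 6)(4 8)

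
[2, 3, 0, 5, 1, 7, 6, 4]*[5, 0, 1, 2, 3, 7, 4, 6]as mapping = [0→1, 1→2, 2→5, 3→7, 4→0, 5→6, 6→4, 7→3]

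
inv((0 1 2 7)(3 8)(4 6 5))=(0 7 2 1)(3 8)(4 5 6)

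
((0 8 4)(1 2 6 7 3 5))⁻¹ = (0 4 8)(1 5 3 7 6 2)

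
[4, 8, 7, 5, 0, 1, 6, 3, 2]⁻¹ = [4, 5, 8, 7, 0, 3, 6, 2, 1]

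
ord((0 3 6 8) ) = 4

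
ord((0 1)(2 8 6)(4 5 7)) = 6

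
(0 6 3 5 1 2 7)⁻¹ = (0 7 2 1 5 3 6)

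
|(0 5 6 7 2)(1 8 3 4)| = 20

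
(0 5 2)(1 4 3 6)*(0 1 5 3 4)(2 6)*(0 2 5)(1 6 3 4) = (0 4 1 2 6)(3 5)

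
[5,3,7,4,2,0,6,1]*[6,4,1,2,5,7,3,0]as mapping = [0→7,1→2,2→0,3→5,4→1,5→6,6→3,7→4]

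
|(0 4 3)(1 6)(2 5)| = 6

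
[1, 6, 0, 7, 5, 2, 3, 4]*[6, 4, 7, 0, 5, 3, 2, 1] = [4, 2, 6, 1, 3, 7, 0, 5]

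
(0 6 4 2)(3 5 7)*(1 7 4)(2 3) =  (0 6 1 7 2)(3 5 4)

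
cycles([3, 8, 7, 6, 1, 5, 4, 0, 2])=(0 3 6 4 1 8 2 7)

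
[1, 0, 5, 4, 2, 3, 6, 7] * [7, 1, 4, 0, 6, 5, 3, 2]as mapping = [0→1, 1→7, 2→5, 3→6, 4→4, 5→0, 6→3, 7→2]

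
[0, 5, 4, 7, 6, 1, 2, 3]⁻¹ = [0, 5, 6, 7, 2, 1, 4, 3]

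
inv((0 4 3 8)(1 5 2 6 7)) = (0 8 3 4)(1 7 6 2 5)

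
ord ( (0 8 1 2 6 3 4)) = 7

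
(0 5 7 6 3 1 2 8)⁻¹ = (0 8 2 1 3 6 7 5)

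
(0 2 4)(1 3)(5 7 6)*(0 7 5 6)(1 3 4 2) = (0 1 4 7)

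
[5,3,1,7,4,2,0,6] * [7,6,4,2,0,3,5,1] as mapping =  [0→3,1→2,2→6,3→1,4→0,5→4,6→7,7→5] 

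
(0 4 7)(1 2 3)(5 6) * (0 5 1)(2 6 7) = (0 4 2 3)(1 6)(5 7)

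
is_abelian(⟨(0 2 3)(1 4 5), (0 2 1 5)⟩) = no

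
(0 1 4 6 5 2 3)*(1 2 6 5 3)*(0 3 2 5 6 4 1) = (0 5 4 6 2)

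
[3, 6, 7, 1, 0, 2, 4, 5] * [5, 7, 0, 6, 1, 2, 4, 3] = [6, 4, 3, 7, 5, 0, 1, 2]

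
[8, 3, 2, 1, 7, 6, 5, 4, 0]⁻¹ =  [8, 3, 2, 1, 7, 6, 5, 4, 0]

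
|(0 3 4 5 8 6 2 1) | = 8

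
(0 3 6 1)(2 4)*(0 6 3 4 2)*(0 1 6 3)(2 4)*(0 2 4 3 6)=(0 4 1 6)(2 3)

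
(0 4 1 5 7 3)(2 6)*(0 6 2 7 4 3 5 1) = (0 3 6 7 5 4)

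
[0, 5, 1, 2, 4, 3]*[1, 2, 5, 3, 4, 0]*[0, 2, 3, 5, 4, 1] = [2, 0, 3, 1, 4, 5] 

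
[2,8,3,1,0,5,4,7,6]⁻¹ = [4,3,0,2,6,5,8,7,1]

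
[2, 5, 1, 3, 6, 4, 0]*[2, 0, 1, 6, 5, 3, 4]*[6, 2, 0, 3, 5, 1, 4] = [2, 3, 6, 4, 5, 1, 0]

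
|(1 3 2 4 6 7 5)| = 7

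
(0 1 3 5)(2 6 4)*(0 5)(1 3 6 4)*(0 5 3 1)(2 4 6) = (0 1 2 6)(3 5)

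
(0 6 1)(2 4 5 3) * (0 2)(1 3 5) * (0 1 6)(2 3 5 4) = (1 3)(4 6 5)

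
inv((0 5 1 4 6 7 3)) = (0 3 7 6 4 1 5)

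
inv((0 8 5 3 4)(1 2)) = (0 4 3 5 8)(1 2)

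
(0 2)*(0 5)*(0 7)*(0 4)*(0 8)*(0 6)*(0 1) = (0 2 5 7 4 8 6 1)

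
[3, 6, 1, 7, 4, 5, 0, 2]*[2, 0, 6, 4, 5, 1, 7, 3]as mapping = [0→4, 1→7, 2→0, 3→3, 4→5, 5→1, 6→2, 7→6]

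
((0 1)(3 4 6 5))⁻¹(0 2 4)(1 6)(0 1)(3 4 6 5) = (0 5)(1 2 6)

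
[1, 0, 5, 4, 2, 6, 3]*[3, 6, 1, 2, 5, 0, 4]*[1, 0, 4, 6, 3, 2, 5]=[5, 6, 1, 2, 0, 3, 4]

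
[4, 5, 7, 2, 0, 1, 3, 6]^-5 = [4, 5, 3, 6, 0, 1, 7, 2]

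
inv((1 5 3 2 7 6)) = (1 6 7 2 3 5)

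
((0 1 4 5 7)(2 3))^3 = (0 5 1 7 4)(2 3)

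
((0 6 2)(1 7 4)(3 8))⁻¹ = (0 2 6)(1 4 7)(3 8)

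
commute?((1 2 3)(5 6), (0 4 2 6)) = no:(1 2 3)(5 6)*(0 4 2 6) = (0 4 2 3 1 6 5), (0 4 2 6)*(1 2 3)(5 6) = (0 4 3 1 2 5 6)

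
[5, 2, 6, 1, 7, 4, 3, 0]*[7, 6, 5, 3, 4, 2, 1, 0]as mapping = [0→2, 1→5, 2→1, 3→6, 4→0, 5→4, 6→3, 7→7]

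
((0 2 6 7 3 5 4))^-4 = (0 7 4 6 5 2 3)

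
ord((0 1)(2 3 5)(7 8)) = 6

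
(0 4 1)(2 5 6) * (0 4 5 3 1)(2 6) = (0 5 2 3 1 4)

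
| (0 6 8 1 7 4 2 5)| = 8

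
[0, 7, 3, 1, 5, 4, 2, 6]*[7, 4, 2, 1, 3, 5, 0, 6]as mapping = [0→7, 1→6, 2→1, 3→4, 4→5, 5→3, 6→2, 7→0]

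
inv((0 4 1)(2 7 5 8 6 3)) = (0 1 4)(2 3 6 8 5 7)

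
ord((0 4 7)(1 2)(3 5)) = 6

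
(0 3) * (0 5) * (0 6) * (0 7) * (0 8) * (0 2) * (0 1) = (0 3 5 6 7 8 2 1)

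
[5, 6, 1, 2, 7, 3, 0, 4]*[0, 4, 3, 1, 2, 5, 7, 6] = [5, 7, 4, 3, 6, 1, 0, 2]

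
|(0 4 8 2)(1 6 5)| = 12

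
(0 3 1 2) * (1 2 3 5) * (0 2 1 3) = (0 5 3 1)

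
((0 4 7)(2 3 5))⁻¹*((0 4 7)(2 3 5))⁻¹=(0 4 7)(2 3 5)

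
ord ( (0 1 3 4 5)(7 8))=10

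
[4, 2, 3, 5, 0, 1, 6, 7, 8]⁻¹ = [4, 5, 1, 2, 0, 3, 6, 7, 8]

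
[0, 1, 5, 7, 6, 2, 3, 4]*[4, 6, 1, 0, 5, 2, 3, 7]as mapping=[0→4, 1→6, 2→2, 3→7, 4→3, 5→1, 6→0, 7→5]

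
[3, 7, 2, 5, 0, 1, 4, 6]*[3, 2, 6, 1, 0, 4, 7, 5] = [1, 5, 6, 4, 3, 2, 0, 7]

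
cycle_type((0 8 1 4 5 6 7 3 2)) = 9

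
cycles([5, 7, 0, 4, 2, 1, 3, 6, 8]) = (0 5 1 7 6 3 4 2)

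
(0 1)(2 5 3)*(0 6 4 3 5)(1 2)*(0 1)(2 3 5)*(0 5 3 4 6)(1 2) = (0 4 3 5 1)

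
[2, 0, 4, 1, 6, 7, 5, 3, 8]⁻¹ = [1, 3, 0, 7, 2, 6, 4, 5, 8]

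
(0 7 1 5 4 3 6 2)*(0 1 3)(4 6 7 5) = (0 5 6 2 1 4)(3 7)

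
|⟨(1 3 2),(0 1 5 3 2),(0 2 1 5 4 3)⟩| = 720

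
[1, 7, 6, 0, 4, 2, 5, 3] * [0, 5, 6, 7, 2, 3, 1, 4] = [5, 4, 1, 0, 2, 6, 3, 7]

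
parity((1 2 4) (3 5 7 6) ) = odd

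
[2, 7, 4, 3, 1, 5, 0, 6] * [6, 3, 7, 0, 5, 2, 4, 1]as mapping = [0→7, 1→1, 2→5, 3→0, 4→3, 5→2, 6→6, 7→4]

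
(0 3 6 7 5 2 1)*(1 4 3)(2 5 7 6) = (0 1)(2 4 3)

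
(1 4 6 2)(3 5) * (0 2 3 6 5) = (0 2 1 4 5 6 3)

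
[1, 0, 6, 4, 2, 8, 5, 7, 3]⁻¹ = [1, 0, 4, 8, 3, 6, 2, 7, 5]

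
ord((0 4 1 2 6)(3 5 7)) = 15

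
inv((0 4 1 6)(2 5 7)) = (0 6 1 4)(2 7 5)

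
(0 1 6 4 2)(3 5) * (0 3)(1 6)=(0 6 4 2 3 5)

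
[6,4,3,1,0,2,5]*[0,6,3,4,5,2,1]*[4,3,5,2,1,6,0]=[3,6,1,0,4,2,5]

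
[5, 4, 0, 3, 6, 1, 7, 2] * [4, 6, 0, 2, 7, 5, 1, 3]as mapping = [0→5, 1→7, 2→4, 3→2, 4→1, 5→6, 6→3, 7→0]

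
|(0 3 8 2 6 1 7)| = 7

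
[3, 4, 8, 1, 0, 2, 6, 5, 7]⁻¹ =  [4, 3, 5, 0, 1, 7, 6, 8, 2]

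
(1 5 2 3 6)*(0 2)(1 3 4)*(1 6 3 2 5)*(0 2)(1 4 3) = (0 5 2 3 1 4 6)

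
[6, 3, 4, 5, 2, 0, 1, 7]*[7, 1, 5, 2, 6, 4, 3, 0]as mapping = [0→3, 1→2, 2→6, 3→4, 4→5, 5→7, 6→1, 7→0]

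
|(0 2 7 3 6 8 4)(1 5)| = 14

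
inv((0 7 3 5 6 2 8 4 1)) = (0 1 4 8 2 6 5 3 7)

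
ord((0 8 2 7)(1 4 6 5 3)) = 20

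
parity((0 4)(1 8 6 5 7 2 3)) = odd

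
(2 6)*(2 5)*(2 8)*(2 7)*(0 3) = (0 3)(2 6 5 8 7)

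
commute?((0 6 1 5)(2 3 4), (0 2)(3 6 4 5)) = no:(0 6 1 5)(2 3 4)*(0 2)(3 6 4 5) = (0 4)(1 3 5 2 6), (0 2)(3 6 4 5)*(0 6 1 5)(2 3 4) = (0 3 1 5 4)(2 6)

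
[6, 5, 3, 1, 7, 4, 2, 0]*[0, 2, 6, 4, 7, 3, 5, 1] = [5, 3, 4, 2, 1, 7, 6, 0]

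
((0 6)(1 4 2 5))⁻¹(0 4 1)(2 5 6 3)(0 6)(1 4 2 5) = (0 3 5 1)(2 4 6)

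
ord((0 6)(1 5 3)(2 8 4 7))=12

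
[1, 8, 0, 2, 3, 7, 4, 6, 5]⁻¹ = [2, 0, 3, 4, 6, 8, 7, 5, 1]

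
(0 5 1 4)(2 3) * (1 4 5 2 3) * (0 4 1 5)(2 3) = (0 3 2 5 1)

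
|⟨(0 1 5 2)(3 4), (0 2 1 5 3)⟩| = 360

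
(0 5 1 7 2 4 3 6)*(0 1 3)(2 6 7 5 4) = (0 4)(1 5 3 7 6)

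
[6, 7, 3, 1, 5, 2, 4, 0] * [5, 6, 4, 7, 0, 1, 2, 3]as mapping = [0→2, 1→3, 2→7, 3→6, 4→1, 5→4, 6→0, 7→5]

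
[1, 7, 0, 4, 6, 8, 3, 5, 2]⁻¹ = [2, 0, 8, 6, 3, 7, 4, 1, 5]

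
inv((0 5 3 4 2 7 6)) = (0 6 7 2 4 3 5)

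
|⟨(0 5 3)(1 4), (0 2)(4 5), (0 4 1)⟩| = 720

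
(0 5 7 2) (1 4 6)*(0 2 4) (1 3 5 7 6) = (0 7 4 1) (3 5 6) 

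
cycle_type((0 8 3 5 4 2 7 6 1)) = 9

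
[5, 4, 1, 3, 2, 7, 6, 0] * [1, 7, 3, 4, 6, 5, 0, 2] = [5, 6, 7, 4, 3, 2, 0, 1]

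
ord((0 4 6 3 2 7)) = 6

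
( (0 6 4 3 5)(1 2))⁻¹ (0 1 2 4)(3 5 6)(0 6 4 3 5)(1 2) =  (0 4 5)(1 3 6 2)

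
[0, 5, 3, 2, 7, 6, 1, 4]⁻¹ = [0, 6, 3, 2, 7, 1, 5, 4]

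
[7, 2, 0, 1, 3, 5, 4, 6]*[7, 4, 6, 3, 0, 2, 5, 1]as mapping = [0→1, 1→6, 2→7, 3→4, 4→3, 5→2, 6→0, 7→5]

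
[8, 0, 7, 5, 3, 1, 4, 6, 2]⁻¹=[1, 5, 8, 4, 6, 3, 7, 2, 0]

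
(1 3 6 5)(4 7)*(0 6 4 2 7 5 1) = (0 6 1 3 4 5)(2 7)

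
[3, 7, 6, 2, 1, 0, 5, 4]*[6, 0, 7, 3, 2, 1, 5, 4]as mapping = [0→3, 1→4, 2→5, 3→7, 4→0, 5→6, 6→1, 7→2]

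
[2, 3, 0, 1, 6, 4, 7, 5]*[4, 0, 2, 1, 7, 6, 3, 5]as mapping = [0→2, 1→1, 2→4, 3→0, 4→3, 5→7, 6→5, 7→6]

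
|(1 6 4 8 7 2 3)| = 7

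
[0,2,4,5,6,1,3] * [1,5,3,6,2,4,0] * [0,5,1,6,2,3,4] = [5,6,1,2,0,3,4]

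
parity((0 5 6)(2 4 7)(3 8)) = odd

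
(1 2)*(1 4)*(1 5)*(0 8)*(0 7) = (0 8 7)(1 2 4 5)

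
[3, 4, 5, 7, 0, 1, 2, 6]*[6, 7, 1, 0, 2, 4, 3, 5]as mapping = [0→0, 1→2, 2→4, 3→5, 4→6, 5→7, 6→1, 7→3]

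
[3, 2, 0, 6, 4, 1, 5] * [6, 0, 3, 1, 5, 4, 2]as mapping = [0→1, 1→3, 2→6, 3→2, 4→5, 5→0, 6→4]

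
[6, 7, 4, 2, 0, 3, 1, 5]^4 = [5, 2, 1, 6, 7, 0, 3, 4]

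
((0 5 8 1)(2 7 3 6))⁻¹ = (0 1 8 5)(2 6 3 7)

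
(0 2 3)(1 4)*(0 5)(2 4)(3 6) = (0 4 1 2 6 3 5)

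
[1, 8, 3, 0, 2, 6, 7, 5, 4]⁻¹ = [3, 0, 4, 2, 8, 7, 5, 6, 1]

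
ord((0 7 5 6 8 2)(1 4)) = 6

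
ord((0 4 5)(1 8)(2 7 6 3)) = 12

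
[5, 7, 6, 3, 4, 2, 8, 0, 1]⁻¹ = [7, 8, 5, 3, 4, 0, 2, 1, 6]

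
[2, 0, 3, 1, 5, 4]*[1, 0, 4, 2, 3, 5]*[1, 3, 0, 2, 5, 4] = [5, 3, 0, 1, 4, 2]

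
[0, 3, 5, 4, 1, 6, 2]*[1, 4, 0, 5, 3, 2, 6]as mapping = [0→1, 1→5, 2→2, 3→3, 4→4, 5→6, 6→0]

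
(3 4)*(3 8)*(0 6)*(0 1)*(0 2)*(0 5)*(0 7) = (0 6 1 2 5 7)(3 4 8)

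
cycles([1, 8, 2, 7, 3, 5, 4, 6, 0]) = (0 1 8)(3 7 6 4)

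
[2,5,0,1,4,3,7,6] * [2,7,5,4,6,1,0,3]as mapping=[0→5,1→1,2→2,3→7,4→6,5→4,6→3,7→0]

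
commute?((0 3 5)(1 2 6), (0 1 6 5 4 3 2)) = no:(0 3 5)(1 2 6) * (0 1 6 5 4 3 2) = (0 2 5 1)(3 4), (0 1 6 5 4 3 2) * (0 3 5)(1 2 6) = (0 2 3 6)(4 5)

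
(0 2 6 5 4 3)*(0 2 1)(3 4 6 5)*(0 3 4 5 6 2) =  (0 1 3)(2 6 4 5)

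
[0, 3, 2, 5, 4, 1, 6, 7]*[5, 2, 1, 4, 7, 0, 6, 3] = [5, 4, 1, 0, 7, 2, 6, 3]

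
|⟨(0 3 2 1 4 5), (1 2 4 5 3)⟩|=720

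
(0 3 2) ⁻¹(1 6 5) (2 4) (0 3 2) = (0 4) (1 6 5) 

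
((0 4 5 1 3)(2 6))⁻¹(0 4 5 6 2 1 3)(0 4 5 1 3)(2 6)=(0 4 5 1 2 6 3)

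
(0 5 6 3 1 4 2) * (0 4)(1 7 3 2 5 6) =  (0 6 2 4 5 1)(3 7)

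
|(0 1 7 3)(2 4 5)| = 12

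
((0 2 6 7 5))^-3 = (0 6 5 2 7)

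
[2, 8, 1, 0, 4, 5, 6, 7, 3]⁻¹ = [3, 2, 0, 8, 4, 5, 6, 7, 1]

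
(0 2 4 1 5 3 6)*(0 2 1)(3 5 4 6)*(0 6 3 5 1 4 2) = (0 4 6)(1 2 3 5)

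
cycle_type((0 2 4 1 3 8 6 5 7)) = 9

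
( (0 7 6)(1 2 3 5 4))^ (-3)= (1 3 4 2 5)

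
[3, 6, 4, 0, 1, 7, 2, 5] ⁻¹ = [3, 4, 6, 0, 2, 7, 1, 5] 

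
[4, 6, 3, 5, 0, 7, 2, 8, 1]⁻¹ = [4, 8, 6, 2, 0, 3, 1, 5, 7]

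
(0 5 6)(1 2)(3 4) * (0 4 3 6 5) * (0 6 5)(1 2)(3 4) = (0 6 3 4 5)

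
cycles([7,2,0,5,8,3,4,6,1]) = (0 7 6 4 8 1 2)(3 5)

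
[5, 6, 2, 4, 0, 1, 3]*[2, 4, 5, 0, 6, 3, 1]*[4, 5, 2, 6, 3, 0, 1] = [6, 5, 0, 1, 2, 3, 4]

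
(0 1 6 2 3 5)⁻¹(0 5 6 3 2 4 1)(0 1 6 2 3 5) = (0 2 5 3 4 6 1)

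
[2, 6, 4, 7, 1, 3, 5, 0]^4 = [6, 7, 5, 4, 3, 2, 0, 1]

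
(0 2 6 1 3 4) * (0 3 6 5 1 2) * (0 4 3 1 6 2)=(0 4 1 2 5 6) 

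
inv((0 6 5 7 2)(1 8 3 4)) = (0 2 7 5 6)(1 4 3 8)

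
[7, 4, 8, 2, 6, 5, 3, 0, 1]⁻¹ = [7, 8, 3, 6, 1, 5, 4, 0, 2]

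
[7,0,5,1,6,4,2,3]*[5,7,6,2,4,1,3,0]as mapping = [0→0,1→5,2→1,3→7,4→3,5→4,6→6,7→2]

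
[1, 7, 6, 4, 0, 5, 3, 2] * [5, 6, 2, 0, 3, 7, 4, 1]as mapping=[0→6, 1→1, 2→4, 3→3, 4→5, 5→7, 6→0, 7→2]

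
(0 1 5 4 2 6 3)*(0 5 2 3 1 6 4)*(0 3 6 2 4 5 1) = (0 2 5 3 1 4 6)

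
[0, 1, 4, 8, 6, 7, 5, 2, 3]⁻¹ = [0, 1, 7, 8, 2, 6, 4, 5, 3]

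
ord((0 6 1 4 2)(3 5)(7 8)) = 10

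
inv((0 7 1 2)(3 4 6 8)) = (0 2 1 7)(3 8 6 4)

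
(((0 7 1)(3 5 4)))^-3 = ()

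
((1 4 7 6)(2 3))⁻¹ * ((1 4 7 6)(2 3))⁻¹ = (1 7)(4 6)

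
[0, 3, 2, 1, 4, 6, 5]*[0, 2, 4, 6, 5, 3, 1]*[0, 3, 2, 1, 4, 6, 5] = [0, 5, 4, 2, 6, 3, 1]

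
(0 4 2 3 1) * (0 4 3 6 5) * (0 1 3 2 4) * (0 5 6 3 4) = (0 2 3 4)(1 5)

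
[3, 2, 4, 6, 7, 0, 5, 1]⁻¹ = [5, 7, 1, 0, 2, 6, 3, 4]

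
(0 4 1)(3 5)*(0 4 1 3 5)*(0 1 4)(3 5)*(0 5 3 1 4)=(1 5)(3 4)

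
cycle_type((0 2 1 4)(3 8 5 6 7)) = 4.5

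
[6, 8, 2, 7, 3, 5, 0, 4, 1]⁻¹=[6, 8, 2, 4, 7, 5, 0, 3, 1]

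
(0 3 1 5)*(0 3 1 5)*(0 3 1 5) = (0 5 1 3)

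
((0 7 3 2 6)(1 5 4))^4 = (0 6 2 3 7)(1 5 4)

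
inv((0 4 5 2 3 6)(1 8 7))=(0 6 3 2 5 4)(1 7 8)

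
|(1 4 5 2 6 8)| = 6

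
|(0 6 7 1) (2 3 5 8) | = 4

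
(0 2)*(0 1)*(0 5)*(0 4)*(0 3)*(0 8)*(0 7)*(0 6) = (0 2 1 5 4 3 8 7 6)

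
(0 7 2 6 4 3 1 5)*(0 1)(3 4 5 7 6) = (0 6 5 1 7 2 3)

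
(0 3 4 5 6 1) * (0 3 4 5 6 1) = (0 4 6)(1 3 5)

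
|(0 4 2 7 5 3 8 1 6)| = 9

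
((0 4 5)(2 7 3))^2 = (0 5 4)(2 3 7)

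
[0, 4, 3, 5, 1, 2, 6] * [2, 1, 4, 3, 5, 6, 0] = [2, 5, 3, 6, 1, 4, 0]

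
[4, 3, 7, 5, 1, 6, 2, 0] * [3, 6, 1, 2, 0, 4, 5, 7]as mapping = [0→0, 1→2, 2→7, 3→4, 4→6, 5→5, 6→1, 7→3]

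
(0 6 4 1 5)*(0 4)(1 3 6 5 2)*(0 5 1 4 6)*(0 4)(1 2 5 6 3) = (0 2)(1 5 3 4)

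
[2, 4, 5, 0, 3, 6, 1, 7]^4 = [1, 2, 4, 6, 5, 3, 0, 7]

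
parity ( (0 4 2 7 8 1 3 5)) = odd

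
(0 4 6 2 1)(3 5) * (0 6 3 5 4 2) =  (0 2 1 6)(3 4)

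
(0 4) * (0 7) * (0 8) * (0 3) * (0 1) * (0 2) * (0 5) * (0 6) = (0 4 7 8 3 1 2 5 6)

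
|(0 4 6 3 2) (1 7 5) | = 15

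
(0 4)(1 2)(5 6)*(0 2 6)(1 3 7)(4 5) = (0 5)(1 6 4 2 3 7)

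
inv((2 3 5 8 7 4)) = (2 4 7 8 5 3)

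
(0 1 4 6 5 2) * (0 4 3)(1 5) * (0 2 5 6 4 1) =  (0 6)(1 3 2)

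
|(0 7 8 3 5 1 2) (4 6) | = 14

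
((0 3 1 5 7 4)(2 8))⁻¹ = (0 4 7 5 1 3)(2 8)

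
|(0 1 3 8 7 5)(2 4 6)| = 6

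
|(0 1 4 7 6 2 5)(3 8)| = 14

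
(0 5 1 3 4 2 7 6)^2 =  (0 1 4 7)(2 6 5 3)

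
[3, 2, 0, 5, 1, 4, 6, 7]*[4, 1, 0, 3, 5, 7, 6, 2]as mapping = [0→3, 1→0, 2→4, 3→7, 4→1, 5→5, 6→6, 7→2]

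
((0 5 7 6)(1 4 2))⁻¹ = (0 6 7 5)(1 2 4)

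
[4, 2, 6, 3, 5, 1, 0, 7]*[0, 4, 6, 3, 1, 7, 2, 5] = [1, 6, 2, 3, 7, 4, 0, 5]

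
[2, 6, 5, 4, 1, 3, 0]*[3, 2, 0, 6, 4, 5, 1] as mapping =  [0→0, 1→1, 2→5, 3→4, 4→2, 5→6, 6→3] 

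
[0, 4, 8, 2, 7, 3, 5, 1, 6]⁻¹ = [0, 7, 3, 5, 1, 6, 8, 4, 2]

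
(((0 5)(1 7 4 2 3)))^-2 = (1 2 7 3 4)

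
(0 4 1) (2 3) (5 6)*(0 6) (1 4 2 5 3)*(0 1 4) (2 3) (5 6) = (0 3 6 2 4) (1 5) 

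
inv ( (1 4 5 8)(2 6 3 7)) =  (1 8 5 4)(2 7 3 6)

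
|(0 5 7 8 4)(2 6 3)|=15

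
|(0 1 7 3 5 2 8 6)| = 8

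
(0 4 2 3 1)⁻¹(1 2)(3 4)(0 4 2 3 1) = (0 3)(1 2)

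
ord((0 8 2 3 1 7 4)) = 7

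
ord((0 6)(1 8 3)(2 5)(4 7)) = 6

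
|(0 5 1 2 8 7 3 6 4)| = 9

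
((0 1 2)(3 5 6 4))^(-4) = (0 2 1)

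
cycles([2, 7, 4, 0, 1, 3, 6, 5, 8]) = (0 2 4 1 7 5 3)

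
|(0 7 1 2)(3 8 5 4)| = 4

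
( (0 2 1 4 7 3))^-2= (0 7 1)(2 3 4)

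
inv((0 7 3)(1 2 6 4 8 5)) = (0 3 7)(1 5 8 4 6 2)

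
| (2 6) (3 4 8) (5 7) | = 6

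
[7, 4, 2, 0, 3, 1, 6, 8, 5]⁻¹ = [3, 5, 2, 4, 1, 8, 6, 0, 7]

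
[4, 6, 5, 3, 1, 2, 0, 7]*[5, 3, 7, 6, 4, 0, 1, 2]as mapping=[0→4, 1→1, 2→0, 3→6, 4→3, 5→7, 6→5, 7→2]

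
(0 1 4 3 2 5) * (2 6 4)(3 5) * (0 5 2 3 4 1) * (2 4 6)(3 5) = (1 5 3 2 6)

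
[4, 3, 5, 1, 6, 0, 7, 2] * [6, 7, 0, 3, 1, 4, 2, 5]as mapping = [0→1, 1→3, 2→4, 3→7, 4→2, 5→6, 6→5, 7→0]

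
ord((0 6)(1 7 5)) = 6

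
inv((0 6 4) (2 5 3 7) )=(0 4 6) (2 7 3 5) 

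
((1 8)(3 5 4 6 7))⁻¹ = (1 8)(3 7 6 4 5)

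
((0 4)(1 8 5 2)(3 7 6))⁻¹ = (0 4)(1 2 5 8)(3 6 7)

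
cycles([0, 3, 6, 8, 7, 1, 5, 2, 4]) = (1 3 8 4 7 2 6 5) 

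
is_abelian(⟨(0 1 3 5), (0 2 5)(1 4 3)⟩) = no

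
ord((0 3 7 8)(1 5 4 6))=4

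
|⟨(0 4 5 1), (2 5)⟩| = 120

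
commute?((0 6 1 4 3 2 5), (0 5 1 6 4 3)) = no:(0 6 1 4 3 2 5)*(0 5 1 6 4 3) = (0 4)(1 3 2), (0 5 1 6 4 3)*(0 6 1 4 3 2 5) = (2 5 4)(3 6)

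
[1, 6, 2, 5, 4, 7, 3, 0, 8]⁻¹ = [7, 0, 2, 6, 4, 3, 1, 5, 8]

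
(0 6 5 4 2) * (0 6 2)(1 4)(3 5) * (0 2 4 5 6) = (0 4 2)(1 5)(3 6)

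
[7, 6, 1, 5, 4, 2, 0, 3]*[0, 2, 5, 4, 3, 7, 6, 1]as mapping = [0→1, 1→6, 2→2, 3→7, 4→3, 5→5, 6→0, 7→4]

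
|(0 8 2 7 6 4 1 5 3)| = 9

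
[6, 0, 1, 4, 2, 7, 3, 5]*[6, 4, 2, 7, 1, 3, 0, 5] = [0, 6, 4, 1, 2, 5, 7, 3]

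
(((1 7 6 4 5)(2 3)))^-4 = (1 7 6 4 5)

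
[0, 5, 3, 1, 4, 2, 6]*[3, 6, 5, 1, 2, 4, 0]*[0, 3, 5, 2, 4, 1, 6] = [2, 4, 3, 6, 5, 1, 0]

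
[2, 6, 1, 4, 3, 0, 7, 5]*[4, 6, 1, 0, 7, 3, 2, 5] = [1, 2, 6, 7, 0, 4, 5, 3] 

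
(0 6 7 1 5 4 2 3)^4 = (0 5)(1 3)(2 7)(4 6)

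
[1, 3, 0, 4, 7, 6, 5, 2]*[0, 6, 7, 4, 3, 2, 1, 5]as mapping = [0→6, 1→4, 2→0, 3→3, 4→5, 5→1, 6→2, 7→7]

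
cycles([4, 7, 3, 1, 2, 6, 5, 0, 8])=(0 4 2 3 1 7)(5 6)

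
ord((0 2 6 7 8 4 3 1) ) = 8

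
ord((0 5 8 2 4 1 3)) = 7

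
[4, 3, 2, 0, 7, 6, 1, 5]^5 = [1, 5, 2, 6, 3, 4, 7, 0]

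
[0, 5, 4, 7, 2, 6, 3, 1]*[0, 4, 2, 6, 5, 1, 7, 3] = [0, 1, 5, 3, 2, 7, 6, 4]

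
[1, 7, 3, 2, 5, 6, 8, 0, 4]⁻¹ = [7, 0, 3, 2, 8, 4, 5, 1, 6]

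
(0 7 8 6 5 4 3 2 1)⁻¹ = (0 1 2 3 4 5 6 8 7)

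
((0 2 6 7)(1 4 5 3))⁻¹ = (0 7 6 2)(1 3 5 4)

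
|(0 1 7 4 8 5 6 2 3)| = 9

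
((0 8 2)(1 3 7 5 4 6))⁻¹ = (0 2 8)(1 6 4 5 7 3)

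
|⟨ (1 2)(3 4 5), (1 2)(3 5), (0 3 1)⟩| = 720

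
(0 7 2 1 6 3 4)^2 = (0 2 6 4 7 1 3)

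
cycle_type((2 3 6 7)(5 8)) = 2.4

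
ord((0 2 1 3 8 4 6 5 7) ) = 9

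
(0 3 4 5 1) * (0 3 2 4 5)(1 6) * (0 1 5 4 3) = (0 2 3 4 1)(5 6)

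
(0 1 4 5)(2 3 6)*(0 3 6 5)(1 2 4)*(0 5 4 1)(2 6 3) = (0 6 1)(2 3 4 5)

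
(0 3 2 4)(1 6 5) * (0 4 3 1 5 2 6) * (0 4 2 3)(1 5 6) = (0 5 6 3 1 4 2)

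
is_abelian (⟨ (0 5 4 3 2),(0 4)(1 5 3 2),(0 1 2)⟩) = no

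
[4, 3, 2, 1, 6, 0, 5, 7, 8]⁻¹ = [5, 3, 2, 1, 0, 6, 4, 7, 8]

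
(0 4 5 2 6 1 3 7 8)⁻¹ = (0 8 7 3 1 6 2 5 4)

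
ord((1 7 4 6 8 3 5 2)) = 8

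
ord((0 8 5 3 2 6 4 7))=8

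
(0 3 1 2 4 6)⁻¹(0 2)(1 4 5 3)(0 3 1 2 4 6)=(1 2 6 5)(3 4)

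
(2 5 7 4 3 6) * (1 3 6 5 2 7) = (1 3 5)(4 6 7)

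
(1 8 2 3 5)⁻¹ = (1 5 3 2 8)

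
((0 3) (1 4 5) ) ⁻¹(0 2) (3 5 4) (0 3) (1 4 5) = (0 1 5) (2 3) 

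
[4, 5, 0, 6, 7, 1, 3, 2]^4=[0, 1, 2, 3, 4, 5, 6, 7]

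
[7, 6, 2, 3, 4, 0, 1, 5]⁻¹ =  [5, 6, 2, 3, 4, 7, 1, 0]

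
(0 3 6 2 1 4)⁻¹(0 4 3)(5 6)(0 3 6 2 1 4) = (0 6 3)(2 5)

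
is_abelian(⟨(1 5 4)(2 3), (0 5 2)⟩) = no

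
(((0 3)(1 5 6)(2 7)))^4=(1 5 6)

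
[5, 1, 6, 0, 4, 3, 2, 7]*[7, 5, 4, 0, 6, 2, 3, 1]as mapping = [0→2, 1→5, 2→3, 3→7, 4→6, 5→0, 6→4, 7→1]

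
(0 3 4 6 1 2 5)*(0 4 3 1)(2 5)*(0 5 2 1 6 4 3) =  (0 6 5 3)(1 2)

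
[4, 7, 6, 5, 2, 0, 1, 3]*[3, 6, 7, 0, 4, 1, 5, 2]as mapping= [0→4, 1→2, 2→5, 3→1, 4→7, 5→3, 6→6, 7→0]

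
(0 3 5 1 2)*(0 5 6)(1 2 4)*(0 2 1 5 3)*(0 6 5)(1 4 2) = (0 6 1 2 3 5 4)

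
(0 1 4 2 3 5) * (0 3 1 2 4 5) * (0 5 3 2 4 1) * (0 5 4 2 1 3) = (0 2 5 1)(3 4)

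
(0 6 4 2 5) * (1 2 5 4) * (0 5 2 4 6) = (1 4 2 6)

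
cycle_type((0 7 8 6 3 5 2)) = 7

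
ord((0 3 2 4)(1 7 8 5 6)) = 20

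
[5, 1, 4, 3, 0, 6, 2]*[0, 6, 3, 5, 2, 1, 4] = [1, 6, 2, 5, 0, 4, 3]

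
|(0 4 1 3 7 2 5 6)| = 8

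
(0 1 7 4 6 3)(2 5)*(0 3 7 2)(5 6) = (0 1 2 6 7 4 5)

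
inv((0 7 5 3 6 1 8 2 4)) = (0 4 2 8 1 6 3 5 7)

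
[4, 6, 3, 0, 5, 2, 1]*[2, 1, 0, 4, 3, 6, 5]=[3, 5, 4, 2, 6, 0, 1]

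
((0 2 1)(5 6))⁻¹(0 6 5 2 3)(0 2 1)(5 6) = (1 3 2 5 6)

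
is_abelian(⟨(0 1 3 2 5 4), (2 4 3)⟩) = no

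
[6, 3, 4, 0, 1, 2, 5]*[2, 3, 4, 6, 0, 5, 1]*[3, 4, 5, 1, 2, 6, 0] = [4, 0, 3, 5, 1, 2, 6]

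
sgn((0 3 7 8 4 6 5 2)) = -1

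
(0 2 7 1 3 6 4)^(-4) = (0 1 4 7 6 2 3)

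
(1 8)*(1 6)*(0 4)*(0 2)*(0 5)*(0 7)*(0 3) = (0 4 2 5 7 3)(1 8 6)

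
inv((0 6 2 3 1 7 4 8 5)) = (0 5 8 4 7 1 3 2 6)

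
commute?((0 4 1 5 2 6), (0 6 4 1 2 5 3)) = no:(0 4 1 5 2 6)*(0 6 4 1 2 5 3) = (0 1 3)(2 4), (0 6 4 1 2 5 3)*(0 4 1 5 2 6) = (1 6)(3 4 5)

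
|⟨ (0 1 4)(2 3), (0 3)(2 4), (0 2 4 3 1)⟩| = 120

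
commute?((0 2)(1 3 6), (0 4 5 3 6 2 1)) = no:(0 2)(1 3 6) * (0 4 5 3 6 2 1) = (0 1 6)(2 4 5 3), (0 4 5 3 6 2 1) * (0 2)(1 3 6) = (0 4 5 6)(1 2 3)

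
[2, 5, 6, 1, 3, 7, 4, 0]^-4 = [3, 2, 1, 0, 7, 6, 5, 4]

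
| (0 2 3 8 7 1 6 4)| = 8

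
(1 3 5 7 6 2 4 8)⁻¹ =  (1 8 4 2 6 7 5 3)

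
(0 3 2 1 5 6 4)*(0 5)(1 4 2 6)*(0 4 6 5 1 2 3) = (1 4)(2 6 3 5)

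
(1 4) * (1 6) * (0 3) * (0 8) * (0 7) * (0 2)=(0 3 8 7 2)(1 4 6)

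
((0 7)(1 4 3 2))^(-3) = (0 7)(1 4 3 2)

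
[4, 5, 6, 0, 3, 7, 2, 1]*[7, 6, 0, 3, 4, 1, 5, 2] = [4, 1, 5, 7, 3, 2, 0, 6]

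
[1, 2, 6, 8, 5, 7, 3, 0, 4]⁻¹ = [7, 0, 1, 6, 8, 4, 2, 5, 3]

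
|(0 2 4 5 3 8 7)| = 7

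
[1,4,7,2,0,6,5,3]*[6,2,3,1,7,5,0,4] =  [2,7,4,3,6,0,5,1]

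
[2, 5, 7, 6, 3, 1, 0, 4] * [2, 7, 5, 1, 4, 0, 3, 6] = [5, 0, 6, 3, 1, 7, 2, 4]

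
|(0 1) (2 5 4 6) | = 4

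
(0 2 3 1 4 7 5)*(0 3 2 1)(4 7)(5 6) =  (0 1 7 6 5 3)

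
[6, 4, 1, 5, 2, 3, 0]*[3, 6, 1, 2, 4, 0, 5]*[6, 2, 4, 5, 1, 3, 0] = [3, 1, 0, 6, 2, 4, 5]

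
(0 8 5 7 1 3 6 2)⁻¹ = (0 2 6 3 1 7 5 8)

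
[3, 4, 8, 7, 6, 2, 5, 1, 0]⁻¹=[8, 7, 5, 0, 1, 6, 4, 3, 2]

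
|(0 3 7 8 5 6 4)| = 7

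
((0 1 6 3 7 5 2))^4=(0 7 1 5 6 2 3)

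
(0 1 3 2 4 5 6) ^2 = (0 3 4 6 1 2 5) 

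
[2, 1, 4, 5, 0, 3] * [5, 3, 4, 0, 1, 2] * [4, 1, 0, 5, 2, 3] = [2, 5, 1, 0, 3, 4]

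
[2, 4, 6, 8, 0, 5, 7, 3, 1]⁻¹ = [4, 8, 0, 7, 1, 5, 2, 6, 3]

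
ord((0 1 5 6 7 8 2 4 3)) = 9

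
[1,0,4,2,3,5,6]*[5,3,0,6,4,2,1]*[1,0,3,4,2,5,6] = [4,5,2,1,6,3,0]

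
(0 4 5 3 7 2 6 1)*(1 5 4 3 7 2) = (0 3 2 6 5 7 1)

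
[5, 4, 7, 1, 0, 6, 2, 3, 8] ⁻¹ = [4, 3, 6, 7, 1, 0, 5, 2, 8] 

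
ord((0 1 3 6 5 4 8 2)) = 8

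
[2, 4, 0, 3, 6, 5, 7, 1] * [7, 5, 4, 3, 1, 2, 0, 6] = [4, 1, 7, 3, 0, 2, 6, 5]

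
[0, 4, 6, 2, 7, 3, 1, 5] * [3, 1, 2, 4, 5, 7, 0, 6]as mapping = [0→3, 1→5, 2→0, 3→2, 4→6, 5→4, 6→1, 7→7]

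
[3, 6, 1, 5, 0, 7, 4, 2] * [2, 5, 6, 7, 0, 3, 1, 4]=[7, 1, 5, 3, 2, 4, 0, 6]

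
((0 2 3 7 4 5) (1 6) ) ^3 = (0 7) (1 6) (2 4) (3 5) 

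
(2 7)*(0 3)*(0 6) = (0 3 6)(2 7)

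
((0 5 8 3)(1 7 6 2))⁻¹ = (0 3 8 5)(1 2 6 7)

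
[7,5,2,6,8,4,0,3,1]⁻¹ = [6,8,2,7,5,1,3,0,4]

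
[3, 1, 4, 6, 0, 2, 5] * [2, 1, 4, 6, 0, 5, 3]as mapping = [0→6, 1→1, 2→0, 3→3, 4→2, 5→4, 6→5]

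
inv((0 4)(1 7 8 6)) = (0 4)(1 6 8 7)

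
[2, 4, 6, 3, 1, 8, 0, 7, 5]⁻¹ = [6, 4, 0, 3, 1, 8, 2, 7, 5]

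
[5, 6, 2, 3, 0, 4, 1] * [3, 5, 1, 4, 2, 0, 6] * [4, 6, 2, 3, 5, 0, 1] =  [4, 1, 6, 5, 3, 2, 0]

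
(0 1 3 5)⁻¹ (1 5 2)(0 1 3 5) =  (0 2 3)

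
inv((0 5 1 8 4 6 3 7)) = (0 7 3 6 4 8 1 5)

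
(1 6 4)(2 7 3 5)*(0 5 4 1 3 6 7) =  (0 5 2)(1 7 6)(3 4)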